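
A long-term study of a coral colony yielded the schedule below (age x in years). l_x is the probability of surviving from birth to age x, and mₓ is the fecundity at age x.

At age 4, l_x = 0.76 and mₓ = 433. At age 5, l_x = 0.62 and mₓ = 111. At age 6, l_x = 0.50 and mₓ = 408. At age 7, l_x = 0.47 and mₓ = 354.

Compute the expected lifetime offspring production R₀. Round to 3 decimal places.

768.280

R₀ = Σ l_x mₓ:
  age 4: 0.76 × 433 = 329.0800
  age 5: 0.62 × 111 = 68.8200
  age 6: 0.50 × 408 = 204.0000
  age 7: 0.47 × 354 = 166.3800
R₀ = 329.0800 + 68.8200 + 204.0000 + 166.3800 = 768.2800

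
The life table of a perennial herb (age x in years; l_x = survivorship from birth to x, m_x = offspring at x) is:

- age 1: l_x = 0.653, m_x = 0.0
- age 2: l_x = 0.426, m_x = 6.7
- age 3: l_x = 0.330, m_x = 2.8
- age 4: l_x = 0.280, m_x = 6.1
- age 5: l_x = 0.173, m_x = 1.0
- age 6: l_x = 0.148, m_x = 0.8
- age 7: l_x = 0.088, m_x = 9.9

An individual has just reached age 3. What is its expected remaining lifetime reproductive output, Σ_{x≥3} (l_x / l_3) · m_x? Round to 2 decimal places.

l_3 = 0.330. Conditional survival from age 3 to x is l_x / l_3.
  x=3: (0.330/0.330) × 2.8 = 2.8000
  x=4: (0.280/0.330) × 6.1 = 5.1758
  x=5: (0.173/0.330) × 1.0 = 0.5242
  x=6: (0.148/0.330) × 0.8 = 0.3588
  x=7: (0.088/0.330) × 9.9 = 2.6400
Sum = 2.8000 + 5.1758 + 0.5242 + 0.3588 + 2.6400 = 11.4988

11.50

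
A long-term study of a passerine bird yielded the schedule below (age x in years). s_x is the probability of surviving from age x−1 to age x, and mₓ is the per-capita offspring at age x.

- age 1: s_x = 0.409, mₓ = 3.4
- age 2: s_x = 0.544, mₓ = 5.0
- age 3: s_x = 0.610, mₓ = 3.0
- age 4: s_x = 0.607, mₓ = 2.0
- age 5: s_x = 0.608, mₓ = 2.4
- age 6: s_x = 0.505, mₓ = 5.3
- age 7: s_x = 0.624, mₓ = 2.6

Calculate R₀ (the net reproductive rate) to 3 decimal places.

Survivorship from birth: l_x = s_1·s_2·…·s_x.
  l_1 = 0.40900
  l_2 = 0.22250
  l_3 = 0.13572
  l_4 = 0.08238
  l_5 = 0.05009
  l_6 = 0.02530
  l_7 = 0.01578
R₀ = Σ l_x mₓ:
  age 1: 0.40900 × 3.4 = 1.3906
  age 2: 0.22250 × 5.0 = 1.1125
  age 3: 0.13572 × 3.0 = 0.4072
  age 4: 0.08238 × 2.0 = 0.1648
  age 5: 0.05009 × 2.4 = 0.1202
  age 6: 0.02530 × 5.3 = 0.1341
  age 7: 0.01578 × 2.6 = 0.0410
R₀ = 1.3906 + 1.1125 + 0.4072 + 0.1648 + 0.1202 + 0.1341 + 0.0410 = 3.3704

3.370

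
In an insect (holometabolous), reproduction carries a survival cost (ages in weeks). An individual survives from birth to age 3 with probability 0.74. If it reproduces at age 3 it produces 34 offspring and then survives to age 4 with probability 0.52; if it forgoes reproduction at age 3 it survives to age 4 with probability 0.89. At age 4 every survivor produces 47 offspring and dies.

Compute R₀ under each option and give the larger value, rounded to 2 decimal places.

breed at age 3: R₀ = 0.74 × (34 + 0.52 × 47) = 0.74 × 58.4400 = 43.2456
delay to age 4: R₀ = 0.74 × (0.89 × 47) = 0.74 × 41.8300 = 30.9542
Higher: breed at age 3 (43.2456).

43.25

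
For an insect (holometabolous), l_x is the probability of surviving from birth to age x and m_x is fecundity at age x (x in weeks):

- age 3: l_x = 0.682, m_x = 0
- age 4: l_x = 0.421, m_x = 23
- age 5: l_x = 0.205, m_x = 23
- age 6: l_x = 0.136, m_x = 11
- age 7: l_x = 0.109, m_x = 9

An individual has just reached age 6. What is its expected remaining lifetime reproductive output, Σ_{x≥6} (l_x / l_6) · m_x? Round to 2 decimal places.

l_6 = 0.136. Conditional survival from age 6 to x is l_x / l_6.
  x=6: (0.136/0.136) × 11 = 11.0000
  x=7: (0.109/0.136) × 9 = 7.2132
Sum = 11.0000 + 7.2132 = 18.2132

18.21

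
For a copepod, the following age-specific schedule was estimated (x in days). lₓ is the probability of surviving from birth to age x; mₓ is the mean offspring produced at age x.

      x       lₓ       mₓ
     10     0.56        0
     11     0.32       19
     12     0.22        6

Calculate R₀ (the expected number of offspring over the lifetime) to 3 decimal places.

R₀ = Σ lₓ mₓ:
  age 10: 0.56 × 0 = 0.0000
  age 11: 0.32 × 19 = 6.0800
  age 12: 0.22 × 6 = 1.3200
R₀ = 0.0000 + 6.0800 + 1.3200 = 7.4000

7.400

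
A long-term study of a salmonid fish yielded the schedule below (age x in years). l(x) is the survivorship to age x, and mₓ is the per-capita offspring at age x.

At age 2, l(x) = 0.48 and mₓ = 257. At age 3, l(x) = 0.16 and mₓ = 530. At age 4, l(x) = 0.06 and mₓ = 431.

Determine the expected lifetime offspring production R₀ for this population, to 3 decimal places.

234.020

R₀ = Σ l(x) mₓ:
  age 2: 0.48 × 257 = 123.3600
  age 3: 0.16 × 530 = 84.8000
  age 4: 0.06 × 431 = 25.8600
R₀ = 123.3600 + 84.8000 + 25.8600 = 234.0200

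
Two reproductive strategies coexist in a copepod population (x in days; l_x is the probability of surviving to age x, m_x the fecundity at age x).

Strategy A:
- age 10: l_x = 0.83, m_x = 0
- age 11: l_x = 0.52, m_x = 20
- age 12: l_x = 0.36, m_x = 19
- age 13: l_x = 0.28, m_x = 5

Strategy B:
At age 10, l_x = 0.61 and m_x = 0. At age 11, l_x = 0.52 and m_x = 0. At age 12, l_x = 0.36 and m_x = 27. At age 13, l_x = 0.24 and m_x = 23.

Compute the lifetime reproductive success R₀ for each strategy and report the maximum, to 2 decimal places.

18.64

Strategy A: R₀ = 0.83×0 + 0.52×20 + 0.36×19 + 0.28×5 = 18.6400
Strategy B: R₀ = 0.61×0 + 0.52×0 + 0.36×27 + 0.24×23 = 15.2400
Highest R₀: strategy A with 18.6400.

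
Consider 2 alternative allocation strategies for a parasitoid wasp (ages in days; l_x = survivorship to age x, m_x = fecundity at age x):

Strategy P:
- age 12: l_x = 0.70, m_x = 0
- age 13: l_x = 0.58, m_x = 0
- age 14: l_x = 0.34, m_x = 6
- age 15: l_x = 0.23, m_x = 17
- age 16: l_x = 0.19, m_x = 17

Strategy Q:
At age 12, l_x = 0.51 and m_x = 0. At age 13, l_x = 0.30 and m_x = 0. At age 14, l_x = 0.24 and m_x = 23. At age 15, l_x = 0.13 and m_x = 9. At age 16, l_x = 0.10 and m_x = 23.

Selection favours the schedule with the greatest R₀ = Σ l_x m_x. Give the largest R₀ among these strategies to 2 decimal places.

Strategy P: R₀ = 0.70×0 + 0.58×0 + 0.34×6 + 0.23×17 + 0.19×17 = 9.1800
Strategy Q: R₀ = 0.51×0 + 0.30×0 + 0.24×23 + 0.13×9 + 0.10×23 = 8.9900
Highest R₀: strategy P with 9.1800.

9.18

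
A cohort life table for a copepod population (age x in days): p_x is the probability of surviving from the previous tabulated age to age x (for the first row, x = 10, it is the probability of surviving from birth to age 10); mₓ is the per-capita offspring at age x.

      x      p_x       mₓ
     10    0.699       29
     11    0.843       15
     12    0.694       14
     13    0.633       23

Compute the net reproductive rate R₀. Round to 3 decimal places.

Survivorship from birth: l_x = p_10·p_11·…·p_x.
  l_10 = 0.69900
  l_11 = 0.58926
  l_12 = 0.40894
  l_13 = 0.25886
R₀ = Σ l_x mₓ:
  age 10: 0.69900 × 29 = 20.2710
  age 11: 0.58926 × 15 = 8.8389
  age 12: 0.40894 × 14 = 5.7252
  age 13: 0.25886 × 23 = 5.9538
R₀ = 20.2710 + 8.8389 + 5.7252 + 5.9538 = 40.7888

40.789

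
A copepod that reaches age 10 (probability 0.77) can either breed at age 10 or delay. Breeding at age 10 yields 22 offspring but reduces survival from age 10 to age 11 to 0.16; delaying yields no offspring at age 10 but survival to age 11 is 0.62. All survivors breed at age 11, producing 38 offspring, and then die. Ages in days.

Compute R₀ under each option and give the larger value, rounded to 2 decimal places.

breed at age 10: R₀ = 0.77 × (22 + 0.16 × 38) = 0.77 × 28.0800 = 21.6216
delay to age 11: R₀ = 0.77 × (0.62 × 38) = 0.77 × 23.5600 = 18.1412
Higher: breed at age 10 (21.6216).

21.62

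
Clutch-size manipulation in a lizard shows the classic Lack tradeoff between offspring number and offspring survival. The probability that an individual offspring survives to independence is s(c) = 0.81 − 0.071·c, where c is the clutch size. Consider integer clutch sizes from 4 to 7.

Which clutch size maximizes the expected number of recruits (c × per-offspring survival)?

6

Expected recruits = c × s(c):
  c=4: 4 × 0.526 = 2.104
  c=5: 5 × 0.455 = 2.275
  c=6: 6 × 0.384 = 2.304
  c=7: 7 × 0.313 = 2.191
Maximum at c = 6 (2.304 recruits).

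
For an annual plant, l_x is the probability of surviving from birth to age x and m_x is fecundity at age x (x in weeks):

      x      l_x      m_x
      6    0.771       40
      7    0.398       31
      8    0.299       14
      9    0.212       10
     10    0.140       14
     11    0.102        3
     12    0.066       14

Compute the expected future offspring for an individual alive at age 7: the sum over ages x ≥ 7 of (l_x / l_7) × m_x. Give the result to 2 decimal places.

54.86

l_7 = 0.398. Conditional survival from age 7 to x is l_x / l_7.
  x=7: (0.398/0.398) × 31 = 31.0000
  x=8: (0.299/0.398) × 14 = 10.5176
  x=9: (0.212/0.398) × 10 = 5.3266
  x=10: (0.140/0.398) × 14 = 4.9246
  x=11: (0.102/0.398) × 3 = 0.7688
  x=12: (0.066/0.398) × 14 = 2.3216
Sum = 31.0000 + 10.5176 + 5.3266 + 4.9246 + 0.7688 + 2.3216 = 54.8593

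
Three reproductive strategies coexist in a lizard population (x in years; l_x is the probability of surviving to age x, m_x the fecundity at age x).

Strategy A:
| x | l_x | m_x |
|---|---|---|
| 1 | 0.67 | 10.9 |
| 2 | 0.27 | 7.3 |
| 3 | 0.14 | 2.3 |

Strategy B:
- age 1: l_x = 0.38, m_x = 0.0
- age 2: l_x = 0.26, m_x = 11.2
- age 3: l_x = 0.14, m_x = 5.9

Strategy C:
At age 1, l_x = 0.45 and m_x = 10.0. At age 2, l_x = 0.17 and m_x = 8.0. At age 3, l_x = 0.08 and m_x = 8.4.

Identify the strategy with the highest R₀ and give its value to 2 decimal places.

9.60

Strategy A: R₀ = 0.67×10.9 + 0.27×7.3 + 0.14×2.3 = 9.5960
Strategy B: R₀ = 0.38×0.0 + 0.26×11.2 + 0.14×5.9 = 3.7380
Strategy C: R₀ = 0.45×10.0 + 0.17×8.0 + 0.08×8.4 = 6.5320
Highest R₀: strategy A with 9.5960.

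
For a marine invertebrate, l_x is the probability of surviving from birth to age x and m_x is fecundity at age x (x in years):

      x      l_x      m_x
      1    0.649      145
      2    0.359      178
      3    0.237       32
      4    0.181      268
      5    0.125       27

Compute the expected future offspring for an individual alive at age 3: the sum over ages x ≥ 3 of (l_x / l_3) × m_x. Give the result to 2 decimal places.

l_3 = 0.237. Conditional survival from age 3 to x is l_x / l_3.
  x=3: (0.237/0.237) × 32 = 32.0000
  x=4: (0.181/0.237) × 268 = 204.6751
  x=5: (0.125/0.237) × 27 = 14.2405
Sum = 32.0000 + 204.6751 + 14.2405 = 250.9156

250.92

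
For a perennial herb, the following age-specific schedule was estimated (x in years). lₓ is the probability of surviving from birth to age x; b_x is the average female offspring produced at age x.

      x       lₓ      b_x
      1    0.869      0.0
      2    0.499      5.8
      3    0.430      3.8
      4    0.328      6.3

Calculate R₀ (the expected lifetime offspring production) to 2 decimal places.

R₀ = Σ lₓ b_x:
  age 1: 0.869 × 0.0 = 0.0000
  age 2: 0.499 × 5.8 = 2.8942
  age 3: 0.430 × 3.8 = 1.6340
  age 4: 0.328 × 6.3 = 2.0664
R₀ = 0.0000 + 2.8942 + 1.6340 + 2.0664 = 6.5946

6.59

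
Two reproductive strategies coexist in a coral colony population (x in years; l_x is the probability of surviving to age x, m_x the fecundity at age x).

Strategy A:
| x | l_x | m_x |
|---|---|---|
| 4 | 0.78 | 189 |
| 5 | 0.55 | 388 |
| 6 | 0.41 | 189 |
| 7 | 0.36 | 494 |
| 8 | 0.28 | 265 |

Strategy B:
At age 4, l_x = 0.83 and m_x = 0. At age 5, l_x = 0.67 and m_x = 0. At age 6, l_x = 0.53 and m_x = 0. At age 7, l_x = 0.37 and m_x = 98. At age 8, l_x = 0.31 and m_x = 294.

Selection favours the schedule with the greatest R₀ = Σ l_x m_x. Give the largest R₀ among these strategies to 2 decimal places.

690.35

Strategy A: R₀ = 0.78×189 + 0.55×388 + 0.41×189 + 0.36×494 + 0.28×265 = 690.3500
Strategy B: R₀ = 0.83×0 + 0.67×0 + 0.53×0 + 0.37×98 + 0.31×294 = 127.4000
Highest R₀: strategy A with 690.3500.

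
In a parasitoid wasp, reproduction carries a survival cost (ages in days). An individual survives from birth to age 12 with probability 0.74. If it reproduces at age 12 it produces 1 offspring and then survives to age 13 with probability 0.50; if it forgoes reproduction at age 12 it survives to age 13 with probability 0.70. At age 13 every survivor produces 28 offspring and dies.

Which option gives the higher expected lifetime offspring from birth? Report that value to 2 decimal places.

breed at age 12: R₀ = 0.74 × (1 + 0.50 × 28) = 0.74 × 15.0000 = 11.1000
delay to age 13: R₀ = 0.74 × (0.70 × 28) = 0.74 × 19.6000 = 14.5040
Higher: delay to age 13 (14.5040).

14.50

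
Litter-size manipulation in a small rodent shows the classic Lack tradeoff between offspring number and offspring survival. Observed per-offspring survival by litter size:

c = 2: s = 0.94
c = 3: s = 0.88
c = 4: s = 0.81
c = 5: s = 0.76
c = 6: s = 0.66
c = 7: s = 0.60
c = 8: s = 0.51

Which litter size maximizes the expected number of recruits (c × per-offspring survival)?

7

Expected recruits = c × s(c):
  c=2: 2 × 0.94 = 1.880
  c=3: 3 × 0.88 = 2.640
  c=4: 4 × 0.81 = 3.240
  c=5: 5 × 0.76 = 3.800
  c=6: 6 × 0.66 = 3.960
  c=7: 7 × 0.60 = 4.200
  c=8: 8 × 0.51 = 4.080
Maximum at c = 7 (4.200 recruits).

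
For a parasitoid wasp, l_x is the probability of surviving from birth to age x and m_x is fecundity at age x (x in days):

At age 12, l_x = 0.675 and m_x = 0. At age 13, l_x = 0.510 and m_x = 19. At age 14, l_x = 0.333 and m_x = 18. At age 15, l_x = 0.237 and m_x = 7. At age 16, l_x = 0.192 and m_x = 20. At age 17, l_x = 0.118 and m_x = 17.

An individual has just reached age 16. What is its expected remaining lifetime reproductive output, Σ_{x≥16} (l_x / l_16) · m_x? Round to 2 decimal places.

30.45

l_16 = 0.192. Conditional survival from age 16 to x is l_x / l_16.
  x=16: (0.192/0.192) × 20 = 20.0000
  x=17: (0.118/0.192) × 17 = 10.4479
Sum = 20.0000 + 10.4479 = 30.4479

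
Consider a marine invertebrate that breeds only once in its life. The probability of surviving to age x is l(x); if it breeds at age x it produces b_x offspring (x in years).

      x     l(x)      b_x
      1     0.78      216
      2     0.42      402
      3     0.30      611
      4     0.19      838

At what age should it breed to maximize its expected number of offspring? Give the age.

Expected offspring if breeding at age x = l(x) × b_x:
  age 1: 0.78 × 216 = 168.480
  age 2: 0.42 × 402 = 168.840
  age 3: 0.30 × 611 = 183.300
  age 4: 0.19 × 838 = 159.220
Maximum at age 3 (183.300).

3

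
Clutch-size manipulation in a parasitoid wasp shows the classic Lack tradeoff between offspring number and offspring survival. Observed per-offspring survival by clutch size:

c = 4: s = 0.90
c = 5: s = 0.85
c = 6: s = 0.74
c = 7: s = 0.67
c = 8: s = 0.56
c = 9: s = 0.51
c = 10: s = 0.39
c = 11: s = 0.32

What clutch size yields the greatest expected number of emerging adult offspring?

Expected emerging adult offspring = c × s(c):
  c=4: 4 × 0.90 = 3.600
  c=5: 5 × 0.85 = 4.250
  c=6: 6 × 0.74 = 4.440
  c=7: 7 × 0.67 = 4.690
  c=8: 8 × 0.56 = 4.480
  c=9: 9 × 0.51 = 4.590
  c=10: 10 × 0.39 = 3.900
  c=11: 11 × 0.32 = 3.520
Maximum at c = 7 (4.690 emerging adult offspring).

7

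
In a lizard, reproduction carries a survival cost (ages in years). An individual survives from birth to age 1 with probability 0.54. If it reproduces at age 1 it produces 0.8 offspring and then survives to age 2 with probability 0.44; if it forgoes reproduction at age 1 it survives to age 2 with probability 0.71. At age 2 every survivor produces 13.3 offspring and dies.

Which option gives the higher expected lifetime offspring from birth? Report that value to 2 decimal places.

5.10

breed at age 1: R₀ = 0.54 × (0.8 + 0.44 × 13.3) = 0.54 × 6.6520 = 3.5921
delay to age 2: R₀ = 0.54 × (0.71 × 13.3) = 0.54 × 9.4430 = 5.0992
Higher: delay to age 2 (5.0992).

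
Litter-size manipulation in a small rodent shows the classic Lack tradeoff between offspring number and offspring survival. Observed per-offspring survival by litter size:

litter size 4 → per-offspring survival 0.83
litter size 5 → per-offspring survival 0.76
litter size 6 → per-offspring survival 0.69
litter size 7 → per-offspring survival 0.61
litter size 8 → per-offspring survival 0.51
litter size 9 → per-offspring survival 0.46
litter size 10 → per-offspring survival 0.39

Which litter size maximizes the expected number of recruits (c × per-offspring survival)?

7

Expected recruits = c × s(c):
  c=4: 4 × 0.83 = 3.320
  c=5: 5 × 0.76 = 3.800
  c=6: 6 × 0.69 = 4.140
  c=7: 7 × 0.61 = 4.270
  c=8: 8 × 0.51 = 4.080
  c=9: 9 × 0.46 = 4.140
  c=10: 10 × 0.39 = 3.900
Maximum at c = 7 (4.270 recruits).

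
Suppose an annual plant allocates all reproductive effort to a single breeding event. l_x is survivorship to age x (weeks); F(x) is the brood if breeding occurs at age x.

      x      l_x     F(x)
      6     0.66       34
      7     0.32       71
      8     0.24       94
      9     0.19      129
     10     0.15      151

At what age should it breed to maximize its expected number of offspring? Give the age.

9

Expected offspring if breeding at age x = l_x × F(x):
  age 6: 0.66 × 34 = 22.440
  age 7: 0.32 × 71 = 22.720
  age 8: 0.24 × 94 = 22.560
  age 9: 0.19 × 129 = 24.510
  age 10: 0.15 × 151 = 22.650
Maximum at age 9 (24.510).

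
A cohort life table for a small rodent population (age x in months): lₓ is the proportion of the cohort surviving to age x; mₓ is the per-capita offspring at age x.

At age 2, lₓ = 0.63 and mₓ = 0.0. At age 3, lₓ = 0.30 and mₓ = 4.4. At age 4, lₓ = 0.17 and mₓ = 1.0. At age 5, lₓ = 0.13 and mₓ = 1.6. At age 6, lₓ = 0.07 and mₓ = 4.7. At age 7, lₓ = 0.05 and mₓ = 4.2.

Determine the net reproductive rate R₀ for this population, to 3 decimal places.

2.237

R₀ = Σ lₓ mₓ:
  age 2: 0.63 × 0.0 = 0.0000
  age 3: 0.30 × 4.4 = 1.3200
  age 4: 0.17 × 1.0 = 0.1700
  age 5: 0.13 × 1.6 = 0.2080
  age 6: 0.07 × 4.7 = 0.3290
  age 7: 0.05 × 4.2 = 0.2100
R₀ = 0.0000 + 1.3200 + 0.1700 + 0.2080 + 0.3290 + 0.2100 = 2.2370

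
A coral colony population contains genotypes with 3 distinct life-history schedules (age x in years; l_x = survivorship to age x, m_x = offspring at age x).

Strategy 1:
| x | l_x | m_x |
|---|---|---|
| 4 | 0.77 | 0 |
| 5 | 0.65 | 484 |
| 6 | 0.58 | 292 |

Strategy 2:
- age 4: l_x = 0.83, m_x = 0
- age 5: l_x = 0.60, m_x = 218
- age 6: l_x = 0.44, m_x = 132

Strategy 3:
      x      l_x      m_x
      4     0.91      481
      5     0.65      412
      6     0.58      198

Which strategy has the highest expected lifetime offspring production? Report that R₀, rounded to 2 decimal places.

820.35

Strategy 1: R₀ = 0.77×0 + 0.65×484 + 0.58×292 = 483.9600
Strategy 2: R₀ = 0.83×0 + 0.60×218 + 0.44×132 = 188.8800
Strategy 3: R₀ = 0.91×481 + 0.65×412 + 0.58×198 = 820.3500
Highest R₀: strategy 3 with 820.3500.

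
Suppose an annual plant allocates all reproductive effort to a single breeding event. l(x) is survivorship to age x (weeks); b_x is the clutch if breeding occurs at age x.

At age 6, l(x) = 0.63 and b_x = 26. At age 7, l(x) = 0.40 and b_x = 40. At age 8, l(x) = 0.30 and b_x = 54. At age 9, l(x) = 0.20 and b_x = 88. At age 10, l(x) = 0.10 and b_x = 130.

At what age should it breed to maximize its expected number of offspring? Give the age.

Expected offspring if breeding at age x = l(x) × b_x:
  age 6: 0.63 × 26 = 16.380
  age 7: 0.40 × 40 = 16.000
  age 8: 0.30 × 54 = 16.200
  age 9: 0.20 × 88 = 17.600
  age 10: 0.10 × 130 = 13.000
Maximum at age 9 (17.600).

9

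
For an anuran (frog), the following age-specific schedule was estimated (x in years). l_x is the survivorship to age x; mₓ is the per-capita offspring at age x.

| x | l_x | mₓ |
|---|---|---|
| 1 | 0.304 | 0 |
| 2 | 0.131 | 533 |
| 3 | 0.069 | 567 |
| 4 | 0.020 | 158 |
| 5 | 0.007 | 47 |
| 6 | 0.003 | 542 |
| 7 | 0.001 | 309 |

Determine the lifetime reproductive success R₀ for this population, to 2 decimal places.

114.37

R₀ = Σ l_x mₓ:
  age 1: 0.304 × 0 = 0.0000
  age 2: 0.131 × 533 = 69.8230
  age 3: 0.069 × 567 = 39.1230
  age 4: 0.020 × 158 = 3.1600
  age 5: 0.007 × 47 = 0.3290
  age 6: 0.003 × 542 = 1.6260
  age 7: 0.001 × 309 = 0.3090
R₀ = 0.0000 + 69.8230 + 39.1230 + 3.1600 + 0.3290 + 1.6260 + 0.3090 = 114.3700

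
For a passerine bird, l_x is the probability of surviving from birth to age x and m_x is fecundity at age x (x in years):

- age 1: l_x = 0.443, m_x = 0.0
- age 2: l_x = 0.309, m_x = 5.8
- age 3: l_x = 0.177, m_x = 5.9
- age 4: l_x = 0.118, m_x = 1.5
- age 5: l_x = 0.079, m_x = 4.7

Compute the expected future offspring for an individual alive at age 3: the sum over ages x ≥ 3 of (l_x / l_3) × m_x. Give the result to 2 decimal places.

l_3 = 0.177. Conditional survival from age 3 to x is l_x / l_3.
  x=3: (0.177/0.177) × 5.9 = 5.9000
  x=4: (0.118/0.177) × 1.5 = 1.0000
  x=5: (0.079/0.177) × 4.7 = 2.0977
Sum = 5.9000 + 1.0000 + 2.0977 = 8.9977

9.00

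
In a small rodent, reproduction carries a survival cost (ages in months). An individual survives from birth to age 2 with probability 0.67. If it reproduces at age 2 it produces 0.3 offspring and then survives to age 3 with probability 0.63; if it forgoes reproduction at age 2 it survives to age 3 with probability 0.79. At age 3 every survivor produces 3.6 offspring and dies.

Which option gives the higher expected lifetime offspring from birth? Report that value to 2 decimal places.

breed at age 2: R₀ = 0.67 × (0.3 + 0.63 × 3.6) = 0.67 × 2.5680 = 1.7206
delay to age 3: R₀ = 0.67 × (0.79 × 3.6) = 0.67 × 2.8440 = 1.9055
Higher: delay to age 3 (1.9055).

1.91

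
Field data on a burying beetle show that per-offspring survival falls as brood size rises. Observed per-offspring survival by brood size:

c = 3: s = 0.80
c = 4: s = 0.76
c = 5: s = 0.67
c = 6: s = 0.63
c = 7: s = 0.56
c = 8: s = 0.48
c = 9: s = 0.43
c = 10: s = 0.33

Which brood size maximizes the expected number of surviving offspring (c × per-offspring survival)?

Expected surviving offspring = c × s(c):
  c=3: 3 × 0.80 = 2.400
  c=4: 4 × 0.76 = 3.040
  c=5: 5 × 0.67 = 3.350
  c=6: 6 × 0.63 = 3.780
  c=7: 7 × 0.56 = 3.920
  c=8: 8 × 0.48 = 3.840
  c=9: 9 × 0.43 = 3.870
  c=10: 10 × 0.33 = 3.300
Maximum at c = 7 (3.920 surviving offspring).

7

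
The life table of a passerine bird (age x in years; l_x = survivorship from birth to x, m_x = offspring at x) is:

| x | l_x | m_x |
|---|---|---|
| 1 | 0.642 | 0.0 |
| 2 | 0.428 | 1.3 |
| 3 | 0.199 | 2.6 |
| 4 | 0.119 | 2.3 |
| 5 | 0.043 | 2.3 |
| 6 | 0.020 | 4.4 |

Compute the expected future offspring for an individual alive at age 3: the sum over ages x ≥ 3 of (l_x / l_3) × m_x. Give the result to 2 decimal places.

4.91

l_3 = 0.199. Conditional survival from age 3 to x is l_x / l_3.
  x=3: (0.199/0.199) × 2.6 = 2.6000
  x=4: (0.119/0.199) × 2.3 = 1.3754
  x=5: (0.043/0.199) × 2.3 = 0.4970
  x=6: (0.020/0.199) × 4.4 = 0.4422
Sum = 2.6000 + 1.3754 + 0.4970 + 0.4422 = 4.9146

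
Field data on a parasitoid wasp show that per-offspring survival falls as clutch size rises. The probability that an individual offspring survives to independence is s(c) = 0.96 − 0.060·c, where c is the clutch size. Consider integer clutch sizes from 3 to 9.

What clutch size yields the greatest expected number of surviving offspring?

Expected surviving offspring = c × s(c):
  c=3: 3 × 0.780 = 2.340
  c=4: 4 × 0.720 = 2.880
  c=5: 5 × 0.660 = 3.300
  c=6: 6 × 0.600 = 3.600
  c=7: 7 × 0.540 = 3.780
  c=8: 8 × 0.480 = 3.840
  c=9: 9 × 0.420 = 3.780
Maximum at c = 8 (3.840 surviving offspring).

8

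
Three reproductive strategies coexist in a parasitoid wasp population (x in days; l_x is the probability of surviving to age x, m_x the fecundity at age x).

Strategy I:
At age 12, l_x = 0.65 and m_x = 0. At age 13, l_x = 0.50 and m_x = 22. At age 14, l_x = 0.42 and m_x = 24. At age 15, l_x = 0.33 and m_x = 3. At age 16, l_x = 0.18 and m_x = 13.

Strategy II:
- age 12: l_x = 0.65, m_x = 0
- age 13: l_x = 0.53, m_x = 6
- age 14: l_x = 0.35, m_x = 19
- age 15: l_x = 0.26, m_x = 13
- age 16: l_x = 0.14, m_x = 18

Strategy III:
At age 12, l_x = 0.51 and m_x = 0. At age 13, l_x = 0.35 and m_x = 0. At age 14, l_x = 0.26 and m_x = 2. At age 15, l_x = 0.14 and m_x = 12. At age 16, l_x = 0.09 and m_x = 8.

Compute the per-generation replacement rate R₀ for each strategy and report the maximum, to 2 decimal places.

Strategy I: R₀ = 0.65×0 + 0.50×22 + 0.42×24 + 0.33×3 + 0.18×13 = 24.4100
Strategy II: R₀ = 0.65×0 + 0.53×6 + 0.35×19 + 0.26×13 + 0.14×18 = 15.7300
Strategy III: R₀ = 0.51×0 + 0.35×0 + 0.26×2 + 0.14×12 + 0.09×8 = 2.9200
Highest R₀: strategy I with 24.4100.

24.41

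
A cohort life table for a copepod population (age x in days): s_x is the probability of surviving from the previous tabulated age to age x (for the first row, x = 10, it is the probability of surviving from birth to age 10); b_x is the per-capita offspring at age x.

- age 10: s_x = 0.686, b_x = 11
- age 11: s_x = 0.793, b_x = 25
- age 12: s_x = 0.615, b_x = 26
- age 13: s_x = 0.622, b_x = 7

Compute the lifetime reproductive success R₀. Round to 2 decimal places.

Survivorship from birth: l_x = s_10·s_11·…·s_x.
  l_10 = 0.68600
  l_11 = 0.54400
  l_12 = 0.33456
  l_13 = 0.20810
R₀ = Σ l_x b_x:
  age 10: 0.68600 × 11 = 7.5460
  age 11: 0.54400 × 25 = 13.6000
  age 12: 0.33456 × 26 = 8.6986
  age 13: 0.20810 × 7 = 1.4567
R₀ = 7.5460 + 13.6000 + 8.6986 + 1.4567 = 31.3013

31.30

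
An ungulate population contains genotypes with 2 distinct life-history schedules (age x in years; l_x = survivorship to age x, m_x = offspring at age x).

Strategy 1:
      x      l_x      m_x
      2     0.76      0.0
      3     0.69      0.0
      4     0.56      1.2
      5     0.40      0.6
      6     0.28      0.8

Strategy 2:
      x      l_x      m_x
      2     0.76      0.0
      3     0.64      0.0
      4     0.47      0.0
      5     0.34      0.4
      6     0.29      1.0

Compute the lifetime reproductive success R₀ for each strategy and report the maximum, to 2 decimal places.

1.14

Strategy 1: R₀ = 0.76×0.0 + 0.69×0.0 + 0.56×1.2 + 0.40×0.6 + 0.28×0.8 = 1.1360
Strategy 2: R₀ = 0.76×0.0 + 0.64×0.0 + 0.47×0.0 + 0.34×0.4 + 0.29×1.0 = 0.4260
Highest R₀: strategy 1 with 1.1360.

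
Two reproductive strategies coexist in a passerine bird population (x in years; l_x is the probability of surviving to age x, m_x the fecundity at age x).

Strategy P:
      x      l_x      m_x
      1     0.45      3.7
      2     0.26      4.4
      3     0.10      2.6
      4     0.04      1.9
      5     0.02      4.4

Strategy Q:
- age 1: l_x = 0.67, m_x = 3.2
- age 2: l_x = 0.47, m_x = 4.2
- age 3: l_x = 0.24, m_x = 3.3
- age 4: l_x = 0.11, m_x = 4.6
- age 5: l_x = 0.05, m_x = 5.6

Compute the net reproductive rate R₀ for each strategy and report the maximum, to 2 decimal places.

Strategy P: R₀ = 0.45×3.7 + 0.26×4.4 + 0.10×2.6 + 0.04×1.9 + 0.02×4.4 = 3.2330
Strategy Q: R₀ = 0.67×3.2 + 0.47×4.2 + 0.24×3.3 + 0.11×4.6 + 0.05×5.6 = 5.6960
Highest R₀: strategy Q with 5.6960.

5.70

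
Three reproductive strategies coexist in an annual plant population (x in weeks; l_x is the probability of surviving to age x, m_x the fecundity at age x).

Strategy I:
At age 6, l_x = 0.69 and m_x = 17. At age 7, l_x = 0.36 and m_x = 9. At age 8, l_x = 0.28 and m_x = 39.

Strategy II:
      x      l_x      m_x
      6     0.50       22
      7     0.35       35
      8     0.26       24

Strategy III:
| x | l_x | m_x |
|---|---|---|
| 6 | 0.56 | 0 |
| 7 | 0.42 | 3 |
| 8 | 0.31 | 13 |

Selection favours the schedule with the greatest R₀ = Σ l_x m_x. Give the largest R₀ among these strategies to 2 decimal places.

Strategy I: R₀ = 0.69×17 + 0.36×9 + 0.28×39 = 25.8900
Strategy II: R₀ = 0.50×22 + 0.35×35 + 0.26×24 = 29.4900
Strategy III: R₀ = 0.56×0 + 0.42×3 + 0.31×13 = 5.2900
Highest R₀: strategy II with 29.4900.

29.49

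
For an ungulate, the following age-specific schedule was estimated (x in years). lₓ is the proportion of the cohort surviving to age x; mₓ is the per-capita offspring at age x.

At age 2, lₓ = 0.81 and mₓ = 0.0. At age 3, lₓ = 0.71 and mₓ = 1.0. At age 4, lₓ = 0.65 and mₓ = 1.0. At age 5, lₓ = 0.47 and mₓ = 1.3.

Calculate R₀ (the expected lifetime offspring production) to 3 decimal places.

1.971

R₀ = Σ lₓ mₓ:
  age 2: 0.81 × 0.0 = 0.0000
  age 3: 0.71 × 1.0 = 0.7100
  age 4: 0.65 × 1.0 = 0.6500
  age 5: 0.47 × 1.3 = 0.6110
R₀ = 0.0000 + 0.7100 + 0.6500 + 0.6110 = 1.9710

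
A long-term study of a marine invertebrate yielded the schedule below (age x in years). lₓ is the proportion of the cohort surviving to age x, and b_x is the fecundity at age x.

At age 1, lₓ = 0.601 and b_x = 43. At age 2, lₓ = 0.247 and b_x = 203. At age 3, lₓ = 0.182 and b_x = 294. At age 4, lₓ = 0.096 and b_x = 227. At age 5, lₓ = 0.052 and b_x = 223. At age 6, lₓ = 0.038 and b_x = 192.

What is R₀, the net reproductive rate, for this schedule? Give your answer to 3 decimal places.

R₀ = Σ lₓ b_x:
  age 1: 0.601 × 43 = 25.8430
  age 2: 0.247 × 203 = 50.1410
  age 3: 0.182 × 294 = 53.5080
  age 4: 0.096 × 227 = 21.7920
  age 5: 0.052 × 223 = 11.5960
  age 6: 0.038 × 192 = 7.2960
R₀ = 25.8430 + 50.1410 + 53.5080 + 21.7920 + 11.5960 + 7.2960 = 170.1760

170.176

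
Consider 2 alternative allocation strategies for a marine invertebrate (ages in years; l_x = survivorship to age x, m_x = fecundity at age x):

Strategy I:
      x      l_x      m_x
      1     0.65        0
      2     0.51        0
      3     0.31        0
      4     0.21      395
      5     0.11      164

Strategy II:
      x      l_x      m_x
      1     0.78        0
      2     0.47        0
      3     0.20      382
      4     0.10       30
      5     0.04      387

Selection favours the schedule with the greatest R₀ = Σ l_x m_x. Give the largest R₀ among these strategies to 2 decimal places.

Strategy I: R₀ = 0.65×0 + 0.51×0 + 0.31×0 + 0.21×395 + 0.11×164 = 100.9900
Strategy II: R₀ = 0.78×0 + 0.47×0 + 0.20×382 + 0.10×30 + 0.04×387 = 94.8800
Highest R₀: strategy I with 100.9900.

100.99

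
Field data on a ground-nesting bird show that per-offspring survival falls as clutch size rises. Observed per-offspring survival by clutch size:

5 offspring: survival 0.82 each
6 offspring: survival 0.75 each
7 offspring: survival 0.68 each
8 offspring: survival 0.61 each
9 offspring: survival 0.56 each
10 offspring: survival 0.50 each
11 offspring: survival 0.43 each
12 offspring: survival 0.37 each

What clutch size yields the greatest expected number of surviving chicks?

9

Expected surviving chicks = c × s(c):
  c=5: 5 × 0.82 = 4.100
  c=6: 6 × 0.75 = 4.500
  c=7: 7 × 0.68 = 4.760
  c=8: 8 × 0.61 = 4.880
  c=9: 9 × 0.56 = 5.040
  c=10: 10 × 0.50 = 5.000
  c=11: 11 × 0.43 = 4.730
  c=12: 12 × 0.37 = 4.440
Maximum at c = 9 (5.040 surviving chicks).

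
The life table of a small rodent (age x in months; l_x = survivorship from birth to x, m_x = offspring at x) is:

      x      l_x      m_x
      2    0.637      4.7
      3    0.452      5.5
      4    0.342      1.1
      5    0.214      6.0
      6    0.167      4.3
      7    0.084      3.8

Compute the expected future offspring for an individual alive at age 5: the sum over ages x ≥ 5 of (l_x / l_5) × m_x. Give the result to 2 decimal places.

10.85

l_5 = 0.214. Conditional survival from age 5 to x is l_x / l_5.
  x=5: (0.214/0.214) × 6.0 = 6.0000
  x=6: (0.167/0.214) × 4.3 = 3.3556
  x=7: (0.084/0.214) × 3.8 = 1.4916
Sum = 6.0000 + 3.3556 + 1.4916 = 10.8472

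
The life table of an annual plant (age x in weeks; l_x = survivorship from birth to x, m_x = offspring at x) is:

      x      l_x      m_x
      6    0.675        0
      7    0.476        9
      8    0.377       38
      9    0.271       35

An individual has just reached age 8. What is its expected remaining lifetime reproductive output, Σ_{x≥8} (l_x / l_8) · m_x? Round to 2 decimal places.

l_8 = 0.377. Conditional survival from age 8 to x is l_x / l_8.
  x=8: (0.377/0.377) × 38 = 38.0000
  x=9: (0.271/0.377) × 35 = 25.1592
Sum = 38.0000 + 25.1592 = 63.1592

63.16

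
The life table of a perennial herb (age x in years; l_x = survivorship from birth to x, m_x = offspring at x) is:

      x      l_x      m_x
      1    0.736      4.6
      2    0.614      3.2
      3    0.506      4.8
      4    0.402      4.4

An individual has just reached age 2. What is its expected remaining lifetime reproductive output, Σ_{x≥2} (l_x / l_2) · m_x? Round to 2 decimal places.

10.04

l_2 = 0.614. Conditional survival from age 2 to x is l_x / l_2.
  x=2: (0.614/0.614) × 3.2 = 3.2000
  x=3: (0.506/0.614) × 4.8 = 3.9557
  x=4: (0.402/0.614) × 4.4 = 2.8808
Sum = 3.2000 + 3.9557 + 2.8808 = 10.0365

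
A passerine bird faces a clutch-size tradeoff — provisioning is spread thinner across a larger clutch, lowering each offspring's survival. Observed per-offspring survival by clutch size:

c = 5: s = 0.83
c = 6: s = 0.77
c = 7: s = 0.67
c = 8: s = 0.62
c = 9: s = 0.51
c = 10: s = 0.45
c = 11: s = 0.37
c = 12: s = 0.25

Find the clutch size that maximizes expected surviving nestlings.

Expected surviving nestlings = c × s(c):
  c=5: 5 × 0.83 = 4.150
  c=6: 6 × 0.77 = 4.620
  c=7: 7 × 0.67 = 4.690
  c=8: 8 × 0.62 = 4.960
  c=9: 9 × 0.51 = 4.590
  c=10: 10 × 0.45 = 4.500
  c=11: 11 × 0.37 = 4.070
  c=12: 12 × 0.25 = 3.000
Maximum at c = 8 (4.960 surviving nestlings).

8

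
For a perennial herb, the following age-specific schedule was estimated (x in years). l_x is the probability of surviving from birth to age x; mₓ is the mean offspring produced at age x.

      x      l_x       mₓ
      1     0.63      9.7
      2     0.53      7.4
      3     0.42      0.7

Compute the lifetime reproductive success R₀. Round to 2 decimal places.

R₀ = Σ l_x mₓ:
  age 1: 0.63 × 9.7 = 6.1110
  age 2: 0.53 × 7.4 = 3.9220
  age 3: 0.42 × 0.7 = 0.2940
R₀ = 6.1110 + 3.9220 + 0.2940 = 10.3270

10.33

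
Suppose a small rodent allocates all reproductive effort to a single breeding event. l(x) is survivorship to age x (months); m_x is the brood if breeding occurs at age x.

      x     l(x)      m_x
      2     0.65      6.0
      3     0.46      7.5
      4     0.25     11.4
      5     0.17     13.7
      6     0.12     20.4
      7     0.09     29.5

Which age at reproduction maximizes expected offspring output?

Expected offspring if breeding at age x = l(x) × m_x:
  age 2: 0.65 × 6.0 = 3.900
  age 3: 0.46 × 7.5 = 3.450
  age 4: 0.25 × 11.4 = 2.850
  age 5: 0.17 × 13.7 = 2.329
  age 6: 0.12 × 20.4 = 2.448
  age 7: 0.09 × 29.5 = 2.655
Maximum at age 2 (3.900).

2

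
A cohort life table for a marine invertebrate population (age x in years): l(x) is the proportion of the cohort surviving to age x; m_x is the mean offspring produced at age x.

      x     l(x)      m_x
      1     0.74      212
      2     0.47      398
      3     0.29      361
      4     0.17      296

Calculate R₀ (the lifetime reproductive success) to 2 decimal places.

498.95

R₀ = Σ l(x) m_x:
  age 1: 0.74 × 212 = 156.8800
  age 2: 0.47 × 398 = 187.0600
  age 3: 0.29 × 361 = 104.6900
  age 4: 0.17 × 296 = 50.3200
R₀ = 156.8800 + 187.0600 + 104.6900 + 50.3200 = 498.9500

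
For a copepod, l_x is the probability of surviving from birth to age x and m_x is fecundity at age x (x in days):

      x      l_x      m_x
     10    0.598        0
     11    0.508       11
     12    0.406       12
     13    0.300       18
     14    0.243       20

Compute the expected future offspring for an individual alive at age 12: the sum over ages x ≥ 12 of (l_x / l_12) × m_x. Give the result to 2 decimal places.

37.27

l_12 = 0.406. Conditional survival from age 12 to x is l_x / l_12.
  x=12: (0.406/0.406) × 12 = 12.0000
  x=13: (0.300/0.406) × 18 = 13.3005
  x=14: (0.243/0.406) × 20 = 11.9704
Sum = 12.0000 + 13.3005 + 11.9704 = 37.2709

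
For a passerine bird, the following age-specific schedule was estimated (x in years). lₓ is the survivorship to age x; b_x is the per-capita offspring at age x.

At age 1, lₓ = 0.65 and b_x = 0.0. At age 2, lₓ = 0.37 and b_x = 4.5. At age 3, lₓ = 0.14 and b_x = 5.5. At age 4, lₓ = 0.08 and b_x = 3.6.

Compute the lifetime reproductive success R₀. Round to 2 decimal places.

2.72

R₀ = Σ lₓ b_x:
  age 1: 0.65 × 0.0 = 0.0000
  age 2: 0.37 × 4.5 = 1.6650
  age 3: 0.14 × 5.5 = 0.7700
  age 4: 0.08 × 3.6 = 0.2880
R₀ = 0.0000 + 1.6650 + 0.7700 + 0.2880 = 2.7230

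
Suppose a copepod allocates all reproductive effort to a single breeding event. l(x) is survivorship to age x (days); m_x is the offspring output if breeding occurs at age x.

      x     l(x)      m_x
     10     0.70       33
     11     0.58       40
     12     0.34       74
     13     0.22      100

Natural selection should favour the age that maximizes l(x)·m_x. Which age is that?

12

Expected offspring if breeding at age x = l(x) × m_x:
  age 10: 0.70 × 33 = 23.100
  age 11: 0.58 × 40 = 23.200
  age 12: 0.34 × 74 = 25.160
  age 13: 0.22 × 100 = 22.000
Maximum at age 12 (25.160).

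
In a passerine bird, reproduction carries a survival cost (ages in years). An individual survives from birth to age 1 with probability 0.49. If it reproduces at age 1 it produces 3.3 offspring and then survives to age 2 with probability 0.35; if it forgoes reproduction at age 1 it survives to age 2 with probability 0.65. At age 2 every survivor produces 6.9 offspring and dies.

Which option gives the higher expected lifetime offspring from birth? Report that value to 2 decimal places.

2.80

breed at age 1: R₀ = 0.49 × (3.3 + 0.35 × 6.9) = 0.49 × 5.7150 = 2.8003
delay to age 2: R₀ = 0.49 × (0.65 × 6.9) = 0.49 × 4.4850 = 2.1977
Higher: breed at age 1 (2.8003).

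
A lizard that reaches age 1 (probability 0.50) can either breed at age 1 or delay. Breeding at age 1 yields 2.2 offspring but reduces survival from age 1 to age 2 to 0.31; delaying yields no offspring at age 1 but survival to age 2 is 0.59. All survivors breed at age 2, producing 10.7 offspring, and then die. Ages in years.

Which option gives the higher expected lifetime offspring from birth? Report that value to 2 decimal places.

breed at age 1: R₀ = 0.50 × (2.2 + 0.31 × 10.7) = 0.50 × 5.5170 = 2.7585
delay to age 2: R₀ = 0.50 × (0.59 × 10.7) = 0.50 × 6.3130 = 3.1565
Higher: delay to age 2 (3.1565).

3.16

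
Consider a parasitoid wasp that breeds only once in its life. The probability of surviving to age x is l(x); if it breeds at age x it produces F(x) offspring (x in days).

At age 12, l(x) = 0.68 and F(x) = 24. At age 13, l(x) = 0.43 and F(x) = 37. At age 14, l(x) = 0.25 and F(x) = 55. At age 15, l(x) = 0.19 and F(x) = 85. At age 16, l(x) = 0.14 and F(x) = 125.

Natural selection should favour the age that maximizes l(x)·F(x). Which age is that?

Expected offspring if breeding at age x = l(x) × F(x):
  age 12: 0.68 × 24 = 16.320
  age 13: 0.43 × 37 = 15.910
  age 14: 0.25 × 55 = 13.750
  age 15: 0.19 × 85 = 16.150
  age 16: 0.14 × 125 = 17.500
Maximum at age 16 (17.500).

16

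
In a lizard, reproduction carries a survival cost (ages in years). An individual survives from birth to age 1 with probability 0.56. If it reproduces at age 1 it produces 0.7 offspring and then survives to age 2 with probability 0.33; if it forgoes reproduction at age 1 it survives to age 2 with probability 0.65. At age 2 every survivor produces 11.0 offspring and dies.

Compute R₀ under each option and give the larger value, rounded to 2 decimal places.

4.00

breed at age 1: R₀ = 0.56 × (0.7 + 0.33 × 11.0) = 0.56 × 4.3300 = 2.4248
delay to age 2: R₀ = 0.56 × (0.65 × 11.0) = 0.56 × 7.1500 = 4.0040
Higher: delay to age 2 (4.0040).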